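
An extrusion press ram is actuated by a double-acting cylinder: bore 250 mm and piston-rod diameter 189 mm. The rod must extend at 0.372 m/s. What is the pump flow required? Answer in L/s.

Q ≈ 18.3 L/s

Cap-side area A_cap = π/4 × (250 mm)² = 49090 mm^2
Q = A × v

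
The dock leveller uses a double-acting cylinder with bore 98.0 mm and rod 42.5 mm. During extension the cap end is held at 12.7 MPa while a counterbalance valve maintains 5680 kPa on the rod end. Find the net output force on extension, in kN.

F ≈ 61.0 kN

Cap-side area A_cap = π/4 × (98.0 mm)² = 7543 mm^2
Rod-side annular area A_ann = π/4 × (98.0² − 42.5²) = 6124 mm^2
Net thrust = P_cap·A_cap − P_rod·A_ann = 95.80 kN − 34.79 kN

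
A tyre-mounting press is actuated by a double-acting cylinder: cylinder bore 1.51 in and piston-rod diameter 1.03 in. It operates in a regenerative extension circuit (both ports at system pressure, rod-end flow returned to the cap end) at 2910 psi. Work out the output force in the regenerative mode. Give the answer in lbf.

With equal pressure on both faces, forces on the annular region cancel; the net push is pressure × rod cross-section.
Rod cross-section A_rod = π/4 × (1.03 in)² = 0.8332 in^2
F = P × A_rod

F ≈ 2420 lbf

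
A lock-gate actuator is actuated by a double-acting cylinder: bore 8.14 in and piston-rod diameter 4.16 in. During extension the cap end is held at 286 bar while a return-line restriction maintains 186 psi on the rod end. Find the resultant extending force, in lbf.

F ≈ 2.09e5 lbf

Cap-side area A_cap = π/4 × (8.14 in)² = 52.04 in^2
Rod-side annular area A_ann = π/4 × (8.14² − 4.16²) = 38.45 in^2
Net thrust = P_cap·A_cap − P_rod·A_ann = 2.159e5 lbf − 7151 lbf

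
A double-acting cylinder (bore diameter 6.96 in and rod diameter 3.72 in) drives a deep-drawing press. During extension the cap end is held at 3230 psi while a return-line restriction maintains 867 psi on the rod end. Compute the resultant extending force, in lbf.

Cap-side area A_cap = π/4 × (6.96 in)² = 38.05 in^2
Rod-side annular area A_ann = π/4 × (6.96² − 3.72²) = 27.18 in^2
Net thrust = P_cap·A_cap − P_rod·A_ann = 1.229e5 lbf − 23560 lbf

F ≈ 99300 lbf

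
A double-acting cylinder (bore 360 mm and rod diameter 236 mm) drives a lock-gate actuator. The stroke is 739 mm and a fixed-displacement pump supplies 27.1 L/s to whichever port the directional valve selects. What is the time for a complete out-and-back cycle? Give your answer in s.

t ≈ 4.36 s

Cap-side area A_cap = π/4 × (360 mm)² = 1.018e5 mm^2
Rod-side annular area A_ann = π/4 × (360² − 236²) = 58040 mm^2
t_ext = A_cap·L/Q = 2.776 s
t_ret = A_ann·L/Q = 1.583 s
t_cycle = t_ext + t_ret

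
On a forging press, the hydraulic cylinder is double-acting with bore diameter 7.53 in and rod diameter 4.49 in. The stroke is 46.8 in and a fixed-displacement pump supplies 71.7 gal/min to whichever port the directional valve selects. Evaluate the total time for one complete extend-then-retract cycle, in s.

Cap-side area A_cap = π/4 × (7.53 in)² = 44.53 in^2
Rod-side annular area A_ann = π/4 × (7.53² − 4.49²) = 28.70 in^2
t_ext = A_cap·L/Q = 7.550 s
t_ret = A_ann·L/Q = 4.866 s
t_cycle = t_ext + t_ret

t ≈ 12.4 s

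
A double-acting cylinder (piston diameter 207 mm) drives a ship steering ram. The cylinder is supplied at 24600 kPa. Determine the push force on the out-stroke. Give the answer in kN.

F ≈ 828 kN

Cap-side area A_cap = π/4 × (207 mm)² = 33650 mm^2
F = P × A_cap = 24600 kPa × A_cap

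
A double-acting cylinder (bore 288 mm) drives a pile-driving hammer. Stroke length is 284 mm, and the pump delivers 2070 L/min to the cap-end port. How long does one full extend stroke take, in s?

t ≈ 0.536 s

Cap-side area A_cap = π/4 × (288 mm)² = 65140 mm^2
Swept volume V = A × L; t = V / Q = A·L / Q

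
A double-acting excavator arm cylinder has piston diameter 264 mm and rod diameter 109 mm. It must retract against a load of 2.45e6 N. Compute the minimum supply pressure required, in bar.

Rod-side annular area A_ann = π/4 × (264² − 109²) = 45410 mm^2
Retraction: pressure acts on the annular area.
P = F / A = 2.45e6 N / A

P ≈ 540 bar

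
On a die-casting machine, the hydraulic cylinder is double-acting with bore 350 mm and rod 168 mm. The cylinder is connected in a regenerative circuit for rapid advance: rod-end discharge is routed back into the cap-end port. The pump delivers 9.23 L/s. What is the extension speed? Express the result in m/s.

v ≈ 0.416 m/s

In regeneration the rod-end outflow joins the pump flow into the cap end, so the net volume the pump must supply per unit advance equals the rod cross-section area.
Rod cross-section A_rod = π/4 × (168 mm)² = 22170 mm^2
v = Q_pump / A_rod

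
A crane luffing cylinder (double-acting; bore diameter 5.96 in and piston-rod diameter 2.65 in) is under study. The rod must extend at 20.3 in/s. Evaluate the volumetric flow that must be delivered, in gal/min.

Q ≈ 147 gal/min

Cap-side area A_cap = π/4 × (5.96 in)² = 27.90 in^2
Q = A × v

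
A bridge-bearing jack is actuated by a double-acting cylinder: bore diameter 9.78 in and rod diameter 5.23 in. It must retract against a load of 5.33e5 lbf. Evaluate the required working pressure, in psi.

Rod-side annular area A_ann = π/4 × (9.78² − 5.23²) = 53.64 in^2
Retraction: pressure acts on the annular area.
P = F / A = 5.33e5 lbf / A

P ≈ 9940 psi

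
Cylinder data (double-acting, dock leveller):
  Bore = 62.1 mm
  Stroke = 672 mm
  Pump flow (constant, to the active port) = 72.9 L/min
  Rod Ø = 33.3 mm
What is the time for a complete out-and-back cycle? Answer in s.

t ≈ 2.87 s

Cap-side area A_cap = π/4 × (62.1 mm)² = 3029 mm^2
Rod-side annular area A_ann = π/4 × (62.1² − 33.3²) = 2158 mm^2
t_ext = A_cap·L/Q = 1.675 s
t_ret = A_ann·L/Q = 1.194 s
t_cycle = t_ext + t_ret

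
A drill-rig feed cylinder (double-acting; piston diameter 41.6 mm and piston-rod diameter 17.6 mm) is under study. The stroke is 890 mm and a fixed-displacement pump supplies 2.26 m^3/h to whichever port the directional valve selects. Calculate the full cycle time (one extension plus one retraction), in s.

Cap-side area A_cap = π/4 × (41.6 mm)² = 1359 mm^2
Rod-side annular area A_ann = π/4 × (41.6² − 17.6²) = 1116 mm^2
t_ext = A_cap·L/Q = 1.927 s
t_ret = A_ann·L/Q = 1.582 s
t_cycle = t_ext + t_ret

t ≈ 3.51 s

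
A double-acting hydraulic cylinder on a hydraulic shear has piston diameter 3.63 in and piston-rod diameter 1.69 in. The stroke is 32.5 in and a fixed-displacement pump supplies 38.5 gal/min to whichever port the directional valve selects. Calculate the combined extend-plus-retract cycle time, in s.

Cap-side area A_cap = π/4 × (3.63 in)² = 10.35 in^2
Rod-side annular area A_ann = π/4 × (3.63² − 1.69²) = 8.106 in^2
t_ext = A_cap·L/Q = 2.269 s
t_ret = A_ann·L/Q = 1.777 s
t_cycle = t_ext + t_ret

t ≈ 4.05 s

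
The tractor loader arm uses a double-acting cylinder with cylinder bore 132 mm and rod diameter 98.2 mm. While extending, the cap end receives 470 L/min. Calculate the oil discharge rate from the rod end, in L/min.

Q_out ≈ 210 L/min

Cap-side area A_cap = π/4 × (132 mm)² = 13680 mm^2
Rod-side annular area A_ann = π/4 × (132² − 98.2²) = 6111 mm^2
Piston speed v = Q_in/A_cap; rod-end outflow Q_out = v × A_ann = Q_in × A_ann/A_cap.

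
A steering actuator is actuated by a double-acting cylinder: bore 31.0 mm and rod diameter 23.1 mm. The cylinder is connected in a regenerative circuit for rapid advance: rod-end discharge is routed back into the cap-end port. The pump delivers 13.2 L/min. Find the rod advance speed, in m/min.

v ≈ 31.5 m/min

In regeneration the rod-end outflow joins the pump flow into the cap end, so the net volume the pump must supply per unit advance equals the rod cross-section area.
Rod cross-section A_rod = π/4 × (23.1 mm)² = 419.1 mm^2
v = Q_pump / A_rod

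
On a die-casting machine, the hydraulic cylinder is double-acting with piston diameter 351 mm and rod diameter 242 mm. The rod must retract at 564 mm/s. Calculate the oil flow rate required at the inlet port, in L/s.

Rod-side annular area A_ann = π/4 × (351² − 242²) = 50770 mm^2
Q = A × v

Q ≈ 28.6 L/s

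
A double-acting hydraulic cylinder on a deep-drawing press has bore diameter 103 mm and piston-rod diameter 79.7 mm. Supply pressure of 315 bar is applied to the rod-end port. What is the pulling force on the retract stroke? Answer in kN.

F ≈ 105 kN

Rod-side annular area A_ann = π/4 × (103² − 79.7²) = 3343 mm^2
On retraction the pressure acts on the annular area (bore minus rod).
F = P × A_ann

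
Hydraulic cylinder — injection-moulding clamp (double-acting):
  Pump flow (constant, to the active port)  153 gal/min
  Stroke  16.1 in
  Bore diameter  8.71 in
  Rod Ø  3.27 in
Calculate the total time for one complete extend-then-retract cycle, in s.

Cap-side area A_cap = π/4 × (8.71 in)² = 59.58 in^2
Rod-side annular area A_ann = π/4 × (8.71² − 3.27²) = 51.19 in^2
t_ext = A_cap·L/Q = 1.629 s
t_ret = A_ann·L/Q = 1.399 s
t_cycle = t_ext + t_ret

t ≈ 3.03 s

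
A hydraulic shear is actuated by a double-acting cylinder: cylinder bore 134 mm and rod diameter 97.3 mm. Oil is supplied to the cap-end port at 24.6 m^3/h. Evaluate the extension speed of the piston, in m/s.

v ≈ 0.485 m/s

Cap-side area A_cap = π/4 × (134 mm)² = 14100 mm^2
v = Q / A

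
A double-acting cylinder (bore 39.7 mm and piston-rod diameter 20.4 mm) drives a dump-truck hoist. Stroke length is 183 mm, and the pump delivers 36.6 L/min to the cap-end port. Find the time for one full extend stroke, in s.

Cap-side area A_cap = π/4 × (39.7 mm)² = 1238 mm^2
Swept volume V = A × L; t = V / Q = A·L / Q

t ≈ 0.371 s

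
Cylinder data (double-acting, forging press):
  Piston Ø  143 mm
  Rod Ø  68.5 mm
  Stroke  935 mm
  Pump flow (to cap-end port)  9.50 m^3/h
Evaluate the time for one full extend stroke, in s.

Cap-side area A_cap = π/4 × (143 mm)² = 16060 mm^2
Swept volume V = A × L; t = V / Q = A·L / Q

t ≈ 5.69 s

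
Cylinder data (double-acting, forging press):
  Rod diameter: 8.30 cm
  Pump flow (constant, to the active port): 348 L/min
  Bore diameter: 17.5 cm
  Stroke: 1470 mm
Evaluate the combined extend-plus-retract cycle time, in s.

t ≈ 10.8 s

Cap-side area A_cap = π/4 × (17.5 cm)² = 240.5 cm^2
Rod-side annular area A_ann = π/4 × (17.5² − 8.30²) = 186.4 cm^2
t_ext = A_cap·L/Q = 6.096 s
t_ret = A_ann·L/Q = 4.725 s
t_cycle = t_ext + t_ret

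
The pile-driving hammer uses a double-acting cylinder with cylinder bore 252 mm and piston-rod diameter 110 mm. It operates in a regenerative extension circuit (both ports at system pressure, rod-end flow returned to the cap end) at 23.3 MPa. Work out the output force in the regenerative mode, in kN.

F ≈ 221 kN

With equal pressure on both faces, forces on the annular region cancel; the net push is pressure × rod cross-section.
Rod cross-section A_rod = π/4 × (110 mm)² = 9503 mm^2
F = P × A_rod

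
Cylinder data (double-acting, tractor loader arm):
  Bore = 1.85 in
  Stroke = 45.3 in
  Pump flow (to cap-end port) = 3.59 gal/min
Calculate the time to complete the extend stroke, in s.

Cap-side area A_cap = π/4 × (1.85 in)² = 2.688 in^2
Swept volume V = A × L; t = V / Q = A·L / Q

t ≈ 8.81 s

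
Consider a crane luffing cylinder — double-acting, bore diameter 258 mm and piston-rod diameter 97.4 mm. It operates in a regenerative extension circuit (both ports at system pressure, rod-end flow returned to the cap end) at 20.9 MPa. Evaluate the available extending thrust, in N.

F ≈ 1.56e5 N

With equal pressure on both faces, forces on the annular region cancel; the net push is pressure × rod cross-section.
Rod cross-section A_rod = π/4 × (97.4 mm)² = 7451 mm^2
F = P × A_rod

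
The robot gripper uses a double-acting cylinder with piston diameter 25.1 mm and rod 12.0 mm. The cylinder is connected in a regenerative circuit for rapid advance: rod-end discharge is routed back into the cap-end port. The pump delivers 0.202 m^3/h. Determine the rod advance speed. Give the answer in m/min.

v ≈ 29.8 m/min

In regeneration the rod-end outflow joins the pump flow into the cap end, so the net volume the pump must supply per unit advance equals the rod cross-section area.
Rod cross-section A_rod = π/4 × (12.0 mm)² = 113.1 mm^2
v = Q_pump / A_rod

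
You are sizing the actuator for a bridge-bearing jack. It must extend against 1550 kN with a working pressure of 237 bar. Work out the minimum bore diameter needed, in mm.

Extension force acts on the full piston face: F = P × (π/4)D².
D = √(4F / (πP)) = √(4 × 1550 kN / (π × 237 bar))

D ≈ 289 mm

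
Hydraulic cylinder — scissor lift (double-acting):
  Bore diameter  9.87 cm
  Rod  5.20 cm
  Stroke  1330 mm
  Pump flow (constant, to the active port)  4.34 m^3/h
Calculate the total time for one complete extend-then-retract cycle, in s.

t ≈ 14.5 s

Cap-side area A_cap = π/4 × (9.87 cm)² = 76.51 cm^2
Rod-side annular area A_ann = π/4 × (9.87² − 5.20²) = 55.27 cm^2
t_ext = A_cap·L/Q = 8.441 s
t_ret = A_ann·L/Q = 6.098 s
t_cycle = t_ext + t_ret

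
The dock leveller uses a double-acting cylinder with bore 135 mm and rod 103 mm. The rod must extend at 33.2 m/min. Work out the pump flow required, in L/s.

Cap-side area A_cap = π/4 × (135 mm)² = 14310 mm^2
Q = A × v

Q ≈ 7.92 L/s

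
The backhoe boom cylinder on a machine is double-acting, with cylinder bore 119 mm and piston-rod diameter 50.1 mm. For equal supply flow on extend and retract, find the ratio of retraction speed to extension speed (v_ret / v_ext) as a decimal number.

v_ret/v_ext ≈ 1.22

Cap-side area A_cap = π/4 × (119 mm)² = 11120 mm^2
Rod-side annular area A_ann = π/4 × (119² − 50.1²) = 9151 mm^2
For equal Q, v ∝ 1/A, so v_ret/v_ext = A_cap/A_ann.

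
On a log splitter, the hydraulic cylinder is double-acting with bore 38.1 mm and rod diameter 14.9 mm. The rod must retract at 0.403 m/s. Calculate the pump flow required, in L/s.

Q ≈ 0.389 L/s

Rod-side annular area A_ann = π/4 × (38.1² − 14.9²) = 965.7 mm^2
Q = A × v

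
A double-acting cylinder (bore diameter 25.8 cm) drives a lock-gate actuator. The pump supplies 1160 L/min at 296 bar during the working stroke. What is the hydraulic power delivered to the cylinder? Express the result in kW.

W ≈ 572 kW

Hydraulic power = P × Q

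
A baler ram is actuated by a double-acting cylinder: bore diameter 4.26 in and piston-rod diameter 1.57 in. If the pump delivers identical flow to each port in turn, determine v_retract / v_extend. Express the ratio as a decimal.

Cap-side area A_cap = π/4 × (4.26 in)² = 14.25 in^2
Rod-side annular area A_ann = π/4 × (4.26² − 1.57²) = 12.32 in^2
For equal Q, v ∝ 1/A, so v_ret/v_ext = A_cap/A_ann.

v_ret/v_ext ≈ 1.16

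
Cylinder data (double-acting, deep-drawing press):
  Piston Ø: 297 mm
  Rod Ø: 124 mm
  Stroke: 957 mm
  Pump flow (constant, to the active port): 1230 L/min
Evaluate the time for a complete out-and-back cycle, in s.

t ≈ 5.90 s

Cap-side area A_cap = π/4 × (297 mm)² = 69280 mm^2
Rod-side annular area A_ann = π/4 × (297² − 124²) = 57200 mm^2
t_ext = A_cap·L/Q = 3.234 s
t_ret = A_ann·L/Q = 2.670 s
t_cycle = t_ext + t_ret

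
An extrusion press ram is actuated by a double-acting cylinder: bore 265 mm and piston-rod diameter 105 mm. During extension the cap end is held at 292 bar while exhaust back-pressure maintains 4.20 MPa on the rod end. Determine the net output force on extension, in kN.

F ≈ 1420 kN

Cap-side area A_cap = π/4 × (265 mm)² = 55150 mm^2
Rod-side annular area A_ann = π/4 × (265² − 105²) = 46500 mm^2
Net thrust = P_cap·A_cap − P_rod·A_ann = 1611 kN − 195.3 kN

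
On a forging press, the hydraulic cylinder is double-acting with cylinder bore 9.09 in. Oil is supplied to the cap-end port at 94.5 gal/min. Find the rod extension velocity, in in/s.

Cap-side area A_cap = π/4 × (9.09 in)² = 64.90 in^2
v = Q / A

v ≈ 5.61 in/s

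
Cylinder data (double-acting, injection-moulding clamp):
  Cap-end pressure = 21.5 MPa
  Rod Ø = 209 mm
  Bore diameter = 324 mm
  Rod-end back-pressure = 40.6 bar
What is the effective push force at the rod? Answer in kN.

Cap-side area A_cap = π/4 × (324 mm)² = 82450 mm^2
Rod-side annular area A_ann = π/4 × (324² − 209²) = 48140 mm^2
Net thrust = P_cap·A_cap − P_rod·A_ann = 1773 kN − 195.5 kN

F ≈ 1580 kN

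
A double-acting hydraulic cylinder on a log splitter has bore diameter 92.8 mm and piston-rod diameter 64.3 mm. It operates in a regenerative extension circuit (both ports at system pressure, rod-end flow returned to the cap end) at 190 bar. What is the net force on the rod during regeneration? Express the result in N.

F ≈ 61700 N

With equal pressure on both faces, forces on the annular region cancel; the net push is pressure × rod cross-section.
Rod cross-section A_rod = π/4 × (64.3 mm)² = 3247 mm^2
F = P × A_rod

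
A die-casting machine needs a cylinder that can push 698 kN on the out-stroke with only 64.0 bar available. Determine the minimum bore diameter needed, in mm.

D ≈ 373 mm

Extension force acts on the full piston face: F = P × (π/4)D².
D = √(4F / (πP)) = √(4 × 698 kN / (π × 64.0 bar))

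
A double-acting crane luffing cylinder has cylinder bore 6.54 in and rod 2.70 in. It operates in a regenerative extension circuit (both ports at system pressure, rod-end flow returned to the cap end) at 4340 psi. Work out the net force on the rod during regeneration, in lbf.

With equal pressure on both faces, forces on the annular region cancel; the net push is pressure × rod cross-section.
Rod cross-section A_rod = π/4 × (2.70 in)² = 5.726 in^2
F = P × A_rod

F ≈ 24800 lbf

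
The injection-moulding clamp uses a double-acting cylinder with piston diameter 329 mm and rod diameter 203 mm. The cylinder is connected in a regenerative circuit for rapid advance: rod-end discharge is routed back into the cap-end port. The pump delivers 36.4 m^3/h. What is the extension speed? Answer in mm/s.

In regeneration the rod-end outflow joins the pump flow into the cap end, so the net volume the pump must supply per unit advance equals the rod cross-section area.
Rod cross-section A_rod = π/4 × (203 mm)² = 32370 mm^2
v = Q_pump / A_rod

v ≈ 312 mm/s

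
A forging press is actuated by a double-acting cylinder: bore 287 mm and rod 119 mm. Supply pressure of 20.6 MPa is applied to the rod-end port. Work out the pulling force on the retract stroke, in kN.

F ≈ 1100 kN

Rod-side annular area A_ann = π/4 × (287² − 119²) = 53570 mm^2
On retraction the pressure acts on the annular area (bore minus rod).
F = P × A_ann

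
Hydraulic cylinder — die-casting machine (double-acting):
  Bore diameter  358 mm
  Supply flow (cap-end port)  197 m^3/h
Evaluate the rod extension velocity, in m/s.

v ≈ 0.544 m/s

Cap-side area A_cap = π/4 × (358 mm)² = 1.007e5 mm^2
v = Q / A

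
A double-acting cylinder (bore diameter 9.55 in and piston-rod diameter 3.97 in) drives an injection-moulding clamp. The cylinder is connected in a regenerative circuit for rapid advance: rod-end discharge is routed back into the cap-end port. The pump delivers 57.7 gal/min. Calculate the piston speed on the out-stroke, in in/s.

In regeneration the rod-end outflow joins the pump flow into the cap end, so the net volume the pump must supply per unit advance equals the rod cross-section area.
Rod cross-section A_rod = π/4 × (3.97 in)² = 12.38 in^2
v = Q_pump / A_rod

v ≈ 17.9 in/s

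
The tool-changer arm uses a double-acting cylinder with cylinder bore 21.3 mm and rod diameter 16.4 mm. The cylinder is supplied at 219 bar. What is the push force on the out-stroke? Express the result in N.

F ≈ 7800 N

Cap-side area A_cap = π/4 × (21.3 mm)² = 356.3 mm^2
F = P × A_cap = 219 bar × A_cap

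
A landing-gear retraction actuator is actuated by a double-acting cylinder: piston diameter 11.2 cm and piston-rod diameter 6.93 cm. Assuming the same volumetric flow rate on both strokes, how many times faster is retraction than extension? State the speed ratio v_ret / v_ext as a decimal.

Cap-side area A_cap = π/4 × (11.2 cm)² = 98.52 cm^2
Rod-side annular area A_ann = π/4 × (11.2² − 6.93²) = 60.80 cm^2
For equal Q, v ∝ 1/A, so v_ret/v_ext = A_cap/A_ann.

v_ret/v_ext ≈ 1.62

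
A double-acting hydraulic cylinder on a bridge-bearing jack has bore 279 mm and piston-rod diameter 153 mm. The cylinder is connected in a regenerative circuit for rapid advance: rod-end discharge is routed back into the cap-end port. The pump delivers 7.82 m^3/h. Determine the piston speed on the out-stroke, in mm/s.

In regeneration the rod-end outflow joins the pump flow into the cap end, so the net volume the pump must supply per unit advance equals the rod cross-section area.
Rod cross-section A_rod = π/4 × (153 mm)² = 18390 mm^2
v = Q_pump / A_rod

v ≈ 118 mm/s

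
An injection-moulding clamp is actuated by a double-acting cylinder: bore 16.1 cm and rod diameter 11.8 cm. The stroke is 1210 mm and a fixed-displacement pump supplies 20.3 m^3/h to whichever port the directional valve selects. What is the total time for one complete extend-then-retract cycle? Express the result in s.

t ≈ 6.39 s

Cap-side area A_cap = π/4 × (16.1 cm)² = 203.6 cm^2
Rod-side annular area A_ann = π/4 × (16.1² − 11.8²) = 94.22 cm^2
t_ext = A_cap·L/Q = 4.369 s
t_ret = A_ann·L/Q = 2.022 s
t_cycle = t_ext + t_ret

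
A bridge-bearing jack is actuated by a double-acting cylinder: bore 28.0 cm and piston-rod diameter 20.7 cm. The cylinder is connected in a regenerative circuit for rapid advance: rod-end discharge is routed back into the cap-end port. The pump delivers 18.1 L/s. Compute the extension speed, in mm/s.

v ≈ 538 mm/s

In regeneration the rod-end outflow joins the pump flow into the cap end, so the net volume the pump must supply per unit advance equals the rod cross-section area.
Rod cross-section A_rod = π/4 × (20.7 cm)² = 336.5 cm^2
v = Q_pump / A_rod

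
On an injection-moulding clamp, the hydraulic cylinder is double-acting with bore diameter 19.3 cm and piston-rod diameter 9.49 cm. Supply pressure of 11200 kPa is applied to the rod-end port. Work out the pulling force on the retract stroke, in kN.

F ≈ 248 kN

Rod-side annular area A_ann = π/4 × (19.3² − 9.49²) = 221.8 cm^2
On retraction the pressure acts on the annular area (bore minus rod).
F = P × A_ann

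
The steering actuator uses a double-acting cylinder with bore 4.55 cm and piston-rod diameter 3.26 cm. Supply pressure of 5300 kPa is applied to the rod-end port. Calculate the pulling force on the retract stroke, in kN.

F ≈ 4.19 kN

Rod-side annular area A_ann = π/4 × (4.55² − 3.26²) = 7.913 cm^2
On retraction the pressure acts on the annular area (bore minus rod).
F = P × A_ann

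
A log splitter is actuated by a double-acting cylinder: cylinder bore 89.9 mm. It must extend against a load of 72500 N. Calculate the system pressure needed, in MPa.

P ≈ 11.4 MPa

Cap-side area A_cap = π/4 × (89.9 mm)² = 6348 mm^2
P = F / A = 72500 N / A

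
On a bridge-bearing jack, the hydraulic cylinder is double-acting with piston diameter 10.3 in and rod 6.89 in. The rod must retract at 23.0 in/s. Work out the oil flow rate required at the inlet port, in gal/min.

Q ≈ 275 gal/min

Rod-side annular area A_ann = π/4 × (10.3² − 6.89²) = 46.04 in^2
Q = A × v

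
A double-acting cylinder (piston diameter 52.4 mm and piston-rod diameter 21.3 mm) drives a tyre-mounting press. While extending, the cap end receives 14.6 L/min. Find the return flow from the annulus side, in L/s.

Cap-side area A_cap = π/4 × (52.4 mm)² = 2157 mm^2
Rod-side annular area A_ann = π/4 × (52.4² − 21.3²) = 1800 mm^2
Piston speed v = Q_in/A_cap; rod-end outflow Q_out = v × A_ann = Q_in × A_ann/A_cap.

Q_out ≈ 0.203 L/s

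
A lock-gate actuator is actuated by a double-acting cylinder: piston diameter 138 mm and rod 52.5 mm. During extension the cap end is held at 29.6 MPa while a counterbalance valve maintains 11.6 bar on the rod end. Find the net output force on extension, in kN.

F ≈ 428 kN

Cap-side area A_cap = π/4 × (138 mm)² = 14960 mm^2
Rod-side annular area A_ann = π/4 × (138² − 52.5²) = 12790 mm^2
Net thrust = P_cap·A_cap − P_rod·A_ann = 442.7 kN − 14.84 kN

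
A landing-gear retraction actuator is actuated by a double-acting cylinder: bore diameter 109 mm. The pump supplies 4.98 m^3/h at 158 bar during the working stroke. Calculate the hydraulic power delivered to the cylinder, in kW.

W ≈ 21.9 kW

Hydraulic power = P × Q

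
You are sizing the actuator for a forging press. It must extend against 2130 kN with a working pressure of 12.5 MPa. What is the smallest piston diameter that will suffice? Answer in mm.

D ≈ 466 mm

Extension force acts on the full piston face: F = P × (π/4)D².
D = √(4F / (πP)) = √(4 × 2130 kN / (π × 12.5 MPa))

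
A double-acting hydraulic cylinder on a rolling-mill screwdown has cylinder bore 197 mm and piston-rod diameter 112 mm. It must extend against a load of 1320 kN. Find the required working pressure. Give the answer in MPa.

Cap-side area A_cap = π/4 × (197 mm)² = 30480 mm^2
P = F / A = 1320 kN / A

P ≈ 43.3 MPa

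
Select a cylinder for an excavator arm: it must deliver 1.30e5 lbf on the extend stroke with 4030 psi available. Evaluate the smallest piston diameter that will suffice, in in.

D ≈ 6.41 in

Extension force acts on the full piston face: F = P × (π/4)D².
D = √(4F / (πP)) = √(4 × 1.30e5 lbf / (π × 4030 psi))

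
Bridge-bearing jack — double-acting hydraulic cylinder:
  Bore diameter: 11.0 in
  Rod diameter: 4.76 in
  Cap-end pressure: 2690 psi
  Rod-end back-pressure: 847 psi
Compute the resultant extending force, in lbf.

Cap-side area A_cap = π/4 × (11.0 in)² = 95.03 in^2
Rod-side annular area A_ann = π/4 × (11.0² − 4.76²) = 77.24 in^2
Net thrust = P_cap·A_cap − P_rod·A_ann = 2.556e5 lbf − 65420 lbf

F ≈ 1.90e5 lbf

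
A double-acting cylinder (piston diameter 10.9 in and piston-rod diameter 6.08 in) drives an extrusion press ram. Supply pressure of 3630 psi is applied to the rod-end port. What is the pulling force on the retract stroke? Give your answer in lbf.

F ≈ 2.33e5 lbf

Rod-side annular area A_ann = π/4 × (10.9² − 6.08²) = 64.28 in^2
On retraction the pressure acts on the annular area (bore minus rod).
F = P × A_ann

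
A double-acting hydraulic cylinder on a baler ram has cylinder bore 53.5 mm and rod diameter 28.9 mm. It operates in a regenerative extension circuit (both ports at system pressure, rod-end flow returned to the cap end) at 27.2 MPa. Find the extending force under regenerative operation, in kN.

F ≈ 17.8 kN

With equal pressure on both faces, forces on the annular region cancel; the net push is pressure × rod cross-section.
Rod cross-section A_rod = π/4 × (28.9 mm)² = 656.0 mm^2
F = P × A_rod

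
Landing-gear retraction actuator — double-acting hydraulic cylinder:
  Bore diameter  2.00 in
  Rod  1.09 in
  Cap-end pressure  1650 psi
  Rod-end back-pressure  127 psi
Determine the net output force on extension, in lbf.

F ≈ 4900 lbf

Cap-side area A_cap = π/4 × (2.00 in)² = 3.142 in^2
Rod-side annular area A_ann = π/4 × (2.00² − 1.09²) = 2.208 in^2
Net thrust = P_cap·A_cap − P_rod·A_ann = 5184 lbf − 280.5 lbf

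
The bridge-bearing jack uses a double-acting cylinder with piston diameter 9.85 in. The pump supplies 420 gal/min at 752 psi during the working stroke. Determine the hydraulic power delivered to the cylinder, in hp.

Hydraulic power = P × Q

W ≈ 184 hp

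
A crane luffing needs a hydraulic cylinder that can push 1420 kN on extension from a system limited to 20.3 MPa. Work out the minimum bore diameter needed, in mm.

Extension force acts on the full piston face: F = P × (π/4)D².
D = √(4F / (πP)) = √(4 × 1420 kN / (π × 20.3 MPa))

D ≈ 298 mm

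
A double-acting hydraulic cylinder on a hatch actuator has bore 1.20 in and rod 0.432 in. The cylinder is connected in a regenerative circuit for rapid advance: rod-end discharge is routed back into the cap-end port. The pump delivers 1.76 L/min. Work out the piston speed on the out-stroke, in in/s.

In regeneration the rod-end outflow joins the pump flow into the cap end, so the net volume the pump must supply per unit advance equals the rod cross-section area.
Rod cross-section A_rod = π/4 × (0.432 in)² = 0.1466 in^2
v = Q_pump / A_rod

v ≈ 12.2 in/s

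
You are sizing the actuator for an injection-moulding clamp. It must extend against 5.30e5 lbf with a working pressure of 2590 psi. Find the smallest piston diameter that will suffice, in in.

Extension force acts on the full piston face: F = P × (π/4)D².
D = √(4F / (πP)) = √(4 × 5.30e5 lbf / (π × 2590 psi))

D ≈ 16.1 in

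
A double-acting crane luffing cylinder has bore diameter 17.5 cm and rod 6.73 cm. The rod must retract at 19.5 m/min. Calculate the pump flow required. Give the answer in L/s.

Q ≈ 6.66 L/s

Rod-side annular area A_ann = π/4 × (17.5² − 6.73²) = 205.0 cm^2
Q = A × v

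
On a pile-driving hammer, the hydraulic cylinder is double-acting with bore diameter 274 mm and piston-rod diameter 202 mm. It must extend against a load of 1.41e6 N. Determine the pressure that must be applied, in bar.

P ≈ 239 bar

Cap-side area A_cap = π/4 × (274 mm)² = 58960 mm^2
P = F / A = 1.41e6 N / A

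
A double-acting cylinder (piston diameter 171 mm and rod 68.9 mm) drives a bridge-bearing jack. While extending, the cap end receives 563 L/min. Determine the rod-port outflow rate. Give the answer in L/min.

Cap-side area A_cap = π/4 × (171 mm)² = 22970 mm^2
Rod-side annular area A_ann = π/4 × (171² − 68.9²) = 19240 mm^2
Piston speed v = Q_in/A_cap; rod-end outflow Q_out = v × A_ann = Q_in × A_ann/A_cap.

Q_out ≈ 472 L/min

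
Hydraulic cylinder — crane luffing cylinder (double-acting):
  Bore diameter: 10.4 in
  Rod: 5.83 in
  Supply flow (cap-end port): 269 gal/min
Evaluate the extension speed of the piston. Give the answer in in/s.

Cap-side area A_cap = π/4 × (10.4 in)² = 84.95 in^2
v = Q / A

v ≈ 12.2 in/s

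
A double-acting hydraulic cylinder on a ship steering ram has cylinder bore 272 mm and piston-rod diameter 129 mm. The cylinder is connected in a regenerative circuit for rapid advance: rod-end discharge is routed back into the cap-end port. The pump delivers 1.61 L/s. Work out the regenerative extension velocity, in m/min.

In regeneration the rod-end outflow joins the pump flow into the cap end, so the net volume the pump must supply per unit advance equals the rod cross-section area.
Rod cross-section A_rod = π/4 × (129 mm)² = 13070 mm^2
v = Q_pump / A_rod

v ≈ 7.39 m/min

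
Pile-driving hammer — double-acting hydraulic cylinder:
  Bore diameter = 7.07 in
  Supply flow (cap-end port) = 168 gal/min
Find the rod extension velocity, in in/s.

Cap-side area A_cap = π/4 × (7.07 in)² = 39.26 in^2
v = Q / A

v ≈ 16.5 in/s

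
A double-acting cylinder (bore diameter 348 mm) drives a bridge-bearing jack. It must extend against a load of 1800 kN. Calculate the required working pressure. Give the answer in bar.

Cap-side area A_cap = π/4 × (348 mm)² = 95110 mm^2
P = F / A = 1800 kN / A

P ≈ 189 bar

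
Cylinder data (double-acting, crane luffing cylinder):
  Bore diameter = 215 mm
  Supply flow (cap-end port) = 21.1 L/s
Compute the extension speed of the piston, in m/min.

v ≈ 34.9 m/min

Cap-side area A_cap = π/4 × (215 mm)² = 36310 mm^2
v = Q / A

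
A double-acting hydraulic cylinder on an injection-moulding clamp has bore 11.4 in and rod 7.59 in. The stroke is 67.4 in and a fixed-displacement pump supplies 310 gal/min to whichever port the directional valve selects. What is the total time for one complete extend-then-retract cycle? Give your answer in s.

t ≈ 8.97 s

Cap-side area A_cap = π/4 × (11.4 in)² = 102.1 in^2
Rod-side annular area A_ann = π/4 × (11.4² − 7.59²) = 56.83 in^2
t_ext = A_cap·L/Q = 5.764 s
t_ret = A_ann·L/Q = 3.209 s
t_cycle = t_ext + t_ret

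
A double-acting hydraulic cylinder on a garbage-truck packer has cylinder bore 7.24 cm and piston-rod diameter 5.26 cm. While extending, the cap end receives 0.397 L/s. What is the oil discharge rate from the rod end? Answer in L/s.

Cap-side area A_cap = π/4 × (7.24 cm)² = 41.17 cm^2
Rod-side annular area A_ann = π/4 × (7.24² − 5.26²) = 19.44 cm^2
Piston speed v = Q_in/A_cap; rod-end outflow Q_out = v × A_ann = Q_in × A_ann/A_cap.

Q_out ≈ 0.187 L/s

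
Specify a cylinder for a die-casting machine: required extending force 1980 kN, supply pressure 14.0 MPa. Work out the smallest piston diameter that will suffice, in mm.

D ≈ 424 mm

Extension force acts on the full piston face: F = P × (π/4)D².
D = √(4F / (πP)) = √(4 × 1980 kN / (π × 14.0 MPa))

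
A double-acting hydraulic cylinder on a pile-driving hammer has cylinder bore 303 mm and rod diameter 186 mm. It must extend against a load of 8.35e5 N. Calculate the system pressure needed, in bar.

P ≈ 116 bar

Cap-side area A_cap = π/4 × (303 mm)² = 72110 mm^2
P = F / A = 8.35e5 N / A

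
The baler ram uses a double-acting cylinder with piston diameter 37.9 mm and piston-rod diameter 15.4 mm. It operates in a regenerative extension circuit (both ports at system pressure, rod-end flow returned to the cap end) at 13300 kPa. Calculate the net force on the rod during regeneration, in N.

F ≈ 2480 N

With equal pressure on both faces, forces on the annular region cancel; the net push is pressure × rod cross-section.
Rod cross-section A_rod = π/4 × (15.4 mm)² = 186.3 mm^2
F = P × A_rod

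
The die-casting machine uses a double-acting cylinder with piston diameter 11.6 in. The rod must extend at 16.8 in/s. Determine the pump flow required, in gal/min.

Cap-side area A_cap = π/4 × (11.6 in)² = 105.7 in^2
Q = A × v

Q ≈ 461 gal/min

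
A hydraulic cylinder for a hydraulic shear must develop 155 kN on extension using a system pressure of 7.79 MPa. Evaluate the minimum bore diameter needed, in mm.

D ≈ 159 mm

Extension force acts on the full piston face: F = P × (π/4)D².
D = √(4F / (πP)) = √(4 × 155 kN / (π × 7.79 MPa))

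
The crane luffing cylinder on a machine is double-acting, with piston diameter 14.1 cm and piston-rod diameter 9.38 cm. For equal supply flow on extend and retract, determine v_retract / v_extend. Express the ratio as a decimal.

v_ret/v_ext ≈ 1.79

Cap-side area A_cap = π/4 × (14.1 cm)² = 156.1 cm^2
Rod-side annular area A_ann = π/4 × (14.1² − 9.38²) = 87.04 cm^2
For equal Q, v ∝ 1/A, so v_ret/v_ext = A_cap/A_ann.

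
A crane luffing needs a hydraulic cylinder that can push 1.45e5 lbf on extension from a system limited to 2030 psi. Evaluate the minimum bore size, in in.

D ≈ 9.54 in

Extension force acts on the full piston face: F = P × (π/4)D².
D = √(4F / (πP)) = √(4 × 1.45e5 lbf / (π × 2030 psi))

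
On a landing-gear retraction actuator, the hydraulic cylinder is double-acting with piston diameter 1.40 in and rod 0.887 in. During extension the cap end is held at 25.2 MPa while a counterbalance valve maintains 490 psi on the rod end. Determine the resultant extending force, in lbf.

F ≈ 5170 lbf

Cap-side area A_cap = π/4 × (1.40 in)² = 1.539 in^2
Rod-side annular area A_ann = π/4 × (1.40² − 0.887²) = 0.9215 in^2
Net thrust = P_cap·A_cap − P_rod·A_ann = 5626 lbf − 451.5 lbf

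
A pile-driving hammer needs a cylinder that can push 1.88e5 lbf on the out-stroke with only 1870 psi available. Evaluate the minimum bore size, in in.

Extension force acts on the full piston face: F = P × (π/4)D².
D = √(4F / (πP)) = √(4 × 1.88e5 lbf / (π × 1870 psi))

D ≈ 11.3 in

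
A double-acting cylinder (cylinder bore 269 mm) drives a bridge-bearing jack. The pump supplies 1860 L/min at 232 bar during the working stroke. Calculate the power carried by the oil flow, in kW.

Hydraulic power = P × Q

W ≈ 719 kW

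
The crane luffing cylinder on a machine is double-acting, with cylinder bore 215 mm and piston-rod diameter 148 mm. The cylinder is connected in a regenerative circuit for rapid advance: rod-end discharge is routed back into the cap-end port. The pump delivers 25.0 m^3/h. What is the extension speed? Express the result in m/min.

v ≈ 24.2 m/min

In regeneration the rod-end outflow joins the pump flow into the cap end, so the net volume the pump must supply per unit advance equals the rod cross-section area.
Rod cross-section A_rod = π/4 × (148 mm)² = 17200 mm^2
v = Q_pump / A_rod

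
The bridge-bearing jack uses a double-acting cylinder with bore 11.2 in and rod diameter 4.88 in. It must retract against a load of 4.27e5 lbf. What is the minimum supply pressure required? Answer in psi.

Rod-side annular area A_ann = π/4 × (11.2² − 4.88²) = 79.82 in^2
Retraction: pressure acts on the annular area.
P = F / A = 4.27e5 lbf / A

P ≈ 5350 psi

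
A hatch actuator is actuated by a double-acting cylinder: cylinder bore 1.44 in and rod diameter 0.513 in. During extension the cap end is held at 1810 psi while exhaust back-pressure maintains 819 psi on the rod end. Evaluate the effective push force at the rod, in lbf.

Cap-side area A_cap = π/4 × (1.44 in)² = 1.629 in^2
Rod-side annular area A_ann = π/4 × (1.44² − 0.513²) = 1.422 in^2
Net thrust = P_cap·A_cap − P_rod·A_ann = 2948 lbf − 1165 lbf

F ≈ 1780 lbf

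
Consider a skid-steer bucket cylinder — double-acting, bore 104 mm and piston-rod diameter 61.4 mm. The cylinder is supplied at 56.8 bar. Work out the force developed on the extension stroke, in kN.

Cap-side area A_cap = π/4 × (104 mm)² = 8495 mm^2
F = P × A_cap = 56.8 bar × A_cap

F ≈ 48.3 kN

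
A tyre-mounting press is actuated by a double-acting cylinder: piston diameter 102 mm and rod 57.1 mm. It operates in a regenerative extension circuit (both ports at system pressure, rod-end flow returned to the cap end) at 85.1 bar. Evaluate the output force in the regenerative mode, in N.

With equal pressure on both faces, forces on the annular region cancel; the net push is pressure × rod cross-section.
Rod cross-section A_rod = π/4 × (57.1 mm)² = 2561 mm^2
F = P × A_rod

F ≈ 21800 N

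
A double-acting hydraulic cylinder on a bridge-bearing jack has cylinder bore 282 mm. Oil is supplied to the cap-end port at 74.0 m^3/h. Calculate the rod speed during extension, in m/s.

Cap-side area A_cap = π/4 × (282 mm)² = 62460 mm^2
v = Q / A

v ≈ 0.329 m/s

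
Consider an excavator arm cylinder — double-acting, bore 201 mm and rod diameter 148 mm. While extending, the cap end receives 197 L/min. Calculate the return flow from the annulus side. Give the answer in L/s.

Q_out ≈ 1.50 L/s

Cap-side area A_cap = π/4 × (201 mm)² = 31730 mm^2
Rod-side annular area A_ann = π/4 × (201² − 148²) = 14530 mm^2
Piston speed v = Q_in/A_cap; rod-end outflow Q_out = v × A_ann = Q_in × A_ann/A_cap.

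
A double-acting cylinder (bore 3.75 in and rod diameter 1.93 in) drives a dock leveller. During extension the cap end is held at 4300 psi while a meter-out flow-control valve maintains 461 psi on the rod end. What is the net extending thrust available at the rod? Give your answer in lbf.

Cap-side area A_cap = π/4 × (3.75 in)² = 11.04 in^2
Rod-side annular area A_ann = π/4 × (3.75² − 1.93²) = 8.119 in^2
Net thrust = P_cap·A_cap − P_rod·A_ann = 47490 lbf − 3743 lbf

F ≈ 43700 lbf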